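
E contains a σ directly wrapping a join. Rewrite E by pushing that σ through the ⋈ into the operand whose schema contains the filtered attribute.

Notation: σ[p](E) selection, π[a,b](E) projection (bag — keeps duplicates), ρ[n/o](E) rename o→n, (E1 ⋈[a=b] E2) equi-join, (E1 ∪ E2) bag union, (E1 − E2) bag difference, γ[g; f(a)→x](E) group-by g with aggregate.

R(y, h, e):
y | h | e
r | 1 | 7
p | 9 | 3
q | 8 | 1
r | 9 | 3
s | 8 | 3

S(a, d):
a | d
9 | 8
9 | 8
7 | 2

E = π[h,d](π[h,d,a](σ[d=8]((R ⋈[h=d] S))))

σ filters on d, owned by the right side.
E' = π[h,d](π[h,d,a]((R ⋈[h=d] σ[d=8](S))))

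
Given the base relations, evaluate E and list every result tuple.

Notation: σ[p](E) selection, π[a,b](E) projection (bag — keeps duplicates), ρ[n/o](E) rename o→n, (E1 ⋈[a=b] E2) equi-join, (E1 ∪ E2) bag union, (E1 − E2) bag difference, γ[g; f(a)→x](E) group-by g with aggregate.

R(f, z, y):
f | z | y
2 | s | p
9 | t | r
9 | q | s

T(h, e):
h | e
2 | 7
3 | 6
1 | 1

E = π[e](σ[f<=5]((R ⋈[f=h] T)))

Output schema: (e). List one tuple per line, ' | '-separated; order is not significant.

Subexpression sizes:
  R → 3
  T → 3
  (R ⋈[f=h] T) → 1
  σ[f<=5]((R ⋈[f=h] T)) → 1
  π[e](σ[f<=5]((R ⋈[f=h] T))) → 1

== RESULT ==
e
7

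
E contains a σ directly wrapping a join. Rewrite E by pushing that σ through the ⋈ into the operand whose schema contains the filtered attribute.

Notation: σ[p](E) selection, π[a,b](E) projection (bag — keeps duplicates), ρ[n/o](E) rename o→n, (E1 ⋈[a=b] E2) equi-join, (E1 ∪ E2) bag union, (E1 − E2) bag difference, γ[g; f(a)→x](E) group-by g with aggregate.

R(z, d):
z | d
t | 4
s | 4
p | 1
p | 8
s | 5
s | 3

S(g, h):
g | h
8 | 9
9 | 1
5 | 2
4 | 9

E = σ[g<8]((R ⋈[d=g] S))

σ filters on g, owned by the right side.
E' = (R ⋈[d=g] σ[g<8](S))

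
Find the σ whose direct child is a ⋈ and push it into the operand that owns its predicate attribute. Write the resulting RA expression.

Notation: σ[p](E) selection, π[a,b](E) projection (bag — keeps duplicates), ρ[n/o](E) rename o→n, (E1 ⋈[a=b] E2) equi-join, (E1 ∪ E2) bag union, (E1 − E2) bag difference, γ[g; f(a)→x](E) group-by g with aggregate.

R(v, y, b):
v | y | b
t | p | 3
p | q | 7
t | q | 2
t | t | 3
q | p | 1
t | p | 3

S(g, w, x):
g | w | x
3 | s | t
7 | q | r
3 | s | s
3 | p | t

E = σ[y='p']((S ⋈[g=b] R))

σ filters on y, owned by the right side.
E' = (S ⋈[g=b] σ[y='p'](R))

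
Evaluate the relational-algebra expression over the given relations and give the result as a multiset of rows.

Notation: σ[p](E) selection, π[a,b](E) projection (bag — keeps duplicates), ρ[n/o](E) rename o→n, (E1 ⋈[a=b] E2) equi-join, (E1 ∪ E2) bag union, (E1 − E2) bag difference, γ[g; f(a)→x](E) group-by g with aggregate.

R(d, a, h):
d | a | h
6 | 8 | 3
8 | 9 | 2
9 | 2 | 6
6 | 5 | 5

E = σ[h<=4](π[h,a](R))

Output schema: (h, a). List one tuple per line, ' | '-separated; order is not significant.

Per-node cardinality:
  R → 4
  π[h,a](R) → 4
  σ[h<=4](π[h,a](R)) → 2

== RESULT ==
h | a
2 | 9
3 | 8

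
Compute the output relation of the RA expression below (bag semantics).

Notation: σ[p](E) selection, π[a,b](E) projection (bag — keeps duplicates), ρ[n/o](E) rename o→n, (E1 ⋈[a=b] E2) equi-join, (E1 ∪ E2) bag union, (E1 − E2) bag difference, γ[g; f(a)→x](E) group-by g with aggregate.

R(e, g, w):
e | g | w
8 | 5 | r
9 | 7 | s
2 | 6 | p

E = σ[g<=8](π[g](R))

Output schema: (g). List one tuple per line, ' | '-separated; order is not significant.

Row counts bottom-up:
  R → 3
  π[g](R) → 3
  σ[g<=8](π[g](R)) → 3

== RESULT ==
g
5
6
7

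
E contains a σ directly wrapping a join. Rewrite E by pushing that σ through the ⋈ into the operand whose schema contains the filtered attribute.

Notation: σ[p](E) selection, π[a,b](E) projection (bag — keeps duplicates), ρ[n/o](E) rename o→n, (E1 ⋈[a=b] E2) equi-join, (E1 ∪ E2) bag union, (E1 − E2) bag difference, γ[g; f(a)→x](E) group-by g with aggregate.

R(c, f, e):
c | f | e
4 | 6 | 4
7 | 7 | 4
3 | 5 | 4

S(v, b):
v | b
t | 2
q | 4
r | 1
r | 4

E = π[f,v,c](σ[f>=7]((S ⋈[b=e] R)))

σ filters on f, owned by the right side.
E' = π[f,v,c]((S ⋈[b=e] σ[f>=7](R)))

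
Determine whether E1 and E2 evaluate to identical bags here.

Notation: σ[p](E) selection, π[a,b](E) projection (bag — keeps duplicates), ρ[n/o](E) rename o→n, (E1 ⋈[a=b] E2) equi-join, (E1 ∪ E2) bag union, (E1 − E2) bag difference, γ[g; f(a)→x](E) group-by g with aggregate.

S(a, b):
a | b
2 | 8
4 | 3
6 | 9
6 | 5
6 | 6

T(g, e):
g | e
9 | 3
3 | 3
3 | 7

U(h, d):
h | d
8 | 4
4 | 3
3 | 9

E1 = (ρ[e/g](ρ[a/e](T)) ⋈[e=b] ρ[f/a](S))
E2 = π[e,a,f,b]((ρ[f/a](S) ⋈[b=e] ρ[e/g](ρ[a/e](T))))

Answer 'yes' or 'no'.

E1 per-node cardinality:
  T → 3
  ρ[a/e](T) → 3
  ρ[e/g](ρ[a/e](T)) → 3
  S → 5
  ρ[f/a](S) → 5
  (ρ[e/g](ρ[a/e](T)) ⋈[e=b] ρ[f/a](S)) → 3
E2 per-node cardinality:
  S → 5
  ρ[f/a](S) → 5
  T → 3
  ρ[a/e](T) → 3
  ρ[e/g](ρ[a/e](T)) → 3
  (ρ[f/a](S) ⋈[b=e] ρ[e/g](ρ[a/e](T))) → 3
  π[e,a,f,b]((ρ[f/a](S) ⋈[b=e] ρ[e/g](ρ[a/e](T)))) → 3

E1 and E2 produce the same multiset:
e | a | f | b
3 | 3 | 4 | 3
3 | 7 | 4 | 3
9 | 3 | 6 | 9

yes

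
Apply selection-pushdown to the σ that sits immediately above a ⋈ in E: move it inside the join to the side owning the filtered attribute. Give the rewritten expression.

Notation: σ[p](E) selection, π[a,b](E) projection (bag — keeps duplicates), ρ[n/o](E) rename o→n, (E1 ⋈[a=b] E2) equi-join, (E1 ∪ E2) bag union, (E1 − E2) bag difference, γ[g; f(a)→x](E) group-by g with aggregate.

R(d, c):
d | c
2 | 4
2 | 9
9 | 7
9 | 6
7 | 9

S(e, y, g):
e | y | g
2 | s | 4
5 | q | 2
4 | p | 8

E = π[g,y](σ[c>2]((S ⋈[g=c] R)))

σ filters on c, owned by the right side.
E' = π[g,y]((S ⋈[g=c] σ[c>2](R)))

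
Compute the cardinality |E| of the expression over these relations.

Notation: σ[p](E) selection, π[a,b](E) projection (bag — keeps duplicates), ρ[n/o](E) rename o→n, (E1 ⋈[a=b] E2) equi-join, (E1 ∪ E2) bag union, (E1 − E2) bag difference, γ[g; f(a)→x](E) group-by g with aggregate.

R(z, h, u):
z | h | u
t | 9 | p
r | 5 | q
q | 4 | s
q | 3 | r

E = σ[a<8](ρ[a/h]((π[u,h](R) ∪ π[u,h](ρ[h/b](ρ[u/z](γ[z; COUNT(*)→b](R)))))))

Row counts bottom-up:
  R → 4
  π[u,h](R) → 4
  R → 4
  γ[z; COUNT(*)→b](R) → 3
  ρ[u/z](γ[z; COUNT(*)→b](R)) → 3
  ρ[h/b](ρ[u/z](γ[z; COUNT(*)→b](R))) → 3
  π[u,h](ρ[h/b](ρ[u/z](γ[z; COUNT(*)→b](R)))) → 3
  (π[u,h](R) ∪ π[u,h](ρ[h/b](ρ[u/z](γ[z; COUNT(*)→b](R))))) → 7
  ρ[a/h]((π[u,h](R) ∪ π[u,h](ρ[h/b](ρ[u/z](γ[z; COUNT(*)→b](R)))))) → 7
  σ[a<8](ρ[a/h]((π[u,h](R) ∪ π[u,h](ρ[h/b](ρ[u/z](γ[z; COUNT(*)→b](R))))))) → 6

|E| = 6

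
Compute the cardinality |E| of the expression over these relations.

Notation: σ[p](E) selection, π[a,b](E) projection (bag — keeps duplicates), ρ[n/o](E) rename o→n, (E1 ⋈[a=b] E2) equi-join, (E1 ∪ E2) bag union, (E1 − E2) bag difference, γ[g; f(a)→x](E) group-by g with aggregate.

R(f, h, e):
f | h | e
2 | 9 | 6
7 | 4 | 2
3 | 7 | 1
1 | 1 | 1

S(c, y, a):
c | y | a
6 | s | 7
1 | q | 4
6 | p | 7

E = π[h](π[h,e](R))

Subexpression sizes:
  R → 4
  π[h,e](R) → 4
  π[h](π[h,e](R)) → 4

|E| = 4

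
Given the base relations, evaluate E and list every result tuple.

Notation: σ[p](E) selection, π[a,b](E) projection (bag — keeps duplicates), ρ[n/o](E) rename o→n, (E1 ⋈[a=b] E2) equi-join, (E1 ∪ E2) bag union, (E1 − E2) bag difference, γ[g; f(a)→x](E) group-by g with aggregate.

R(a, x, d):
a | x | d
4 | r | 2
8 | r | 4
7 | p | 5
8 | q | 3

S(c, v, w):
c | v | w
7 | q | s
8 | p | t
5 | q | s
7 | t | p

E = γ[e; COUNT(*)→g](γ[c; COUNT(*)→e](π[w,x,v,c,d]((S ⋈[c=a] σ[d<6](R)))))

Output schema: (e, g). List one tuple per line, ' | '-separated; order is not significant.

Stepwise |·|:
  S → 4
  R → 4
  σ[d<6](R) → 4
  (S ⋈[c=a] σ[d<6](R)) → 4
  π[w,x,v,c,d]((S ⋈[c=a] σ[d<6](R))) → 4
  γ[c; COUNT(*)→e](π[w,x,v,c,d]((S ⋈[c=a] σ[d<6](R)))) → 2
  γ[e; COUNT(*)→g](γ[c; COUNT(*)→e](π[w,x,v,c,d]((S ⋈[c=a] σ[d<6](R))))) → 1

== RESULT ==
e | g
2 | 2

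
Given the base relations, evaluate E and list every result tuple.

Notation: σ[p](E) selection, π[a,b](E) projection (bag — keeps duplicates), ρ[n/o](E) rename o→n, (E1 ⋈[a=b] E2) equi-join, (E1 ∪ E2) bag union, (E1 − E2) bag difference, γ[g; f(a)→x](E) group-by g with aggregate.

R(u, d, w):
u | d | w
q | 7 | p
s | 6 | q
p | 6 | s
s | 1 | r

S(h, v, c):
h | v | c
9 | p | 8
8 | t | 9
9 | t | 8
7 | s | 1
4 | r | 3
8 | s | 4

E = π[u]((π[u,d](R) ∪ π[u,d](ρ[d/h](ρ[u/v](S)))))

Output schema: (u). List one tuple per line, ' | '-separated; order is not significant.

Subexpression sizes:
  R → 4
  π[u,d](R) → 4
  S → 6
  ρ[u/v](S) → 6
  ρ[d/h](ρ[u/v](S)) → 6
  π[u,d](ρ[d/h](ρ[u/v](S))) → 6
  (π[u,d](R) ∪ π[u,d](ρ[d/h](ρ[u/v](S)))) → 10
  π[u]((π[u,d](R) ∪ π[u,d](ρ[d/h](ρ[u/v](S))))) → 10

== RESULT ==
u
p
p
q
r
s
s
s
s
t
t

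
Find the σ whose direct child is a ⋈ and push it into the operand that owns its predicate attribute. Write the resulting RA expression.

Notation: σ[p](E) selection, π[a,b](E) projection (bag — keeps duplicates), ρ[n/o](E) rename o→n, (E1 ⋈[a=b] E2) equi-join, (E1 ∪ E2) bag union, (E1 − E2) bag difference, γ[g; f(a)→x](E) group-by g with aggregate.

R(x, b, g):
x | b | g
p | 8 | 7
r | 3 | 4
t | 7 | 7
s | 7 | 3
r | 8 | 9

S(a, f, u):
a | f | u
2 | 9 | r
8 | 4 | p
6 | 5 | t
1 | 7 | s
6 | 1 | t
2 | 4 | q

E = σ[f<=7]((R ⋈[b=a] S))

σ filters on f, owned by the right side.
E' = (R ⋈[b=a] σ[f<=7](S))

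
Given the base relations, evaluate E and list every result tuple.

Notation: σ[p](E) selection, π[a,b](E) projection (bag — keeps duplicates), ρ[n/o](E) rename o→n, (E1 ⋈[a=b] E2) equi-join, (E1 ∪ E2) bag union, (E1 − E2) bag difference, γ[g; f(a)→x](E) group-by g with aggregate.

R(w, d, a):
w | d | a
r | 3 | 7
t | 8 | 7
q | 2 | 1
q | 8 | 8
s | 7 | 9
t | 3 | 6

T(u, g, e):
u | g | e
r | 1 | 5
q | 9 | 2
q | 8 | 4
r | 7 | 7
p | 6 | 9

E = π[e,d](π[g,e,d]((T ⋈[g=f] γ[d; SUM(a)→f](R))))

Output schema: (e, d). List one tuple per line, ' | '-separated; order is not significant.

Subexpression sizes:
  T → 5
  R → 6
  γ[d; SUM(a)→f](R) → 4
  (T ⋈[g=f] γ[d; SUM(a)→f](R)) → 2
  π[g,e,d]((T ⋈[g=f] γ[d; SUM(a)→f](R))) → 2
  π[e,d](π[g,e,d]((T ⋈[g=f] γ[d; SUM(a)→f](R)))) → 2

== RESULT ==
e | d
2 | 7
5 | 2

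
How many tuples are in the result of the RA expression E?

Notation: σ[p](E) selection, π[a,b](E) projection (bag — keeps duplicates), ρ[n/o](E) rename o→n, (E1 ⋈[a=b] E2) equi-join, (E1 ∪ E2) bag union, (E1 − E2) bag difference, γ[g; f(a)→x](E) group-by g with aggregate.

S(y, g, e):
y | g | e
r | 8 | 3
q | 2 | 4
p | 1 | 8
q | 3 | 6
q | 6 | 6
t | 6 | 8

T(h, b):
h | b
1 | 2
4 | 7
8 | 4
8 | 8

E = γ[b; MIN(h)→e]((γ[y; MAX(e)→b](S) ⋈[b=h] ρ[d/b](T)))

Subexpression sizes:
  S → 6
  γ[y; MAX(e)→b](S) → 4
  T → 4
  ρ[d/b](T) → 4
  (γ[y; MAX(e)→b](S) ⋈[b=h] ρ[d/b](T)) → 4
  γ[b; MIN(h)→e]((γ[y; MAX(e)→b](S) ⋈[b=h] ρ[d/b](T))) → 1

|E| = 1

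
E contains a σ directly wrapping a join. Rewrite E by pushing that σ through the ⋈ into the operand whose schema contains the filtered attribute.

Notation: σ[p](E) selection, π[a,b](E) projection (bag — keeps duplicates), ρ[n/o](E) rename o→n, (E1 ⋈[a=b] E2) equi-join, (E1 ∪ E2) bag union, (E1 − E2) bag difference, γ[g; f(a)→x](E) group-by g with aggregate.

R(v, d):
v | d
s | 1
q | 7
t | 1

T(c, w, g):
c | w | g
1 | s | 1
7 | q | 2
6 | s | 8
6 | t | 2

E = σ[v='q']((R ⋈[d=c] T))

σ filters on v, owned by the left side.
E' = (σ[v='q'](R) ⋈[d=c] T)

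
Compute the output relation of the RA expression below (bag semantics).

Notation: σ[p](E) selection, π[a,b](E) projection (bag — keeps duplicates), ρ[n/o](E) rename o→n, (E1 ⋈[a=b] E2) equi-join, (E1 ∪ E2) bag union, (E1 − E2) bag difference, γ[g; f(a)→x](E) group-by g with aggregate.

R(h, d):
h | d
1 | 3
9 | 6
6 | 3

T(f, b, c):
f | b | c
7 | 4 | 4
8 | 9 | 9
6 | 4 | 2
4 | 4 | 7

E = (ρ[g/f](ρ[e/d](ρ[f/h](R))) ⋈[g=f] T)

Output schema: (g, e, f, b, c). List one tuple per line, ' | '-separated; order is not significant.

Row counts bottom-up:
  R → 3
  ρ[f/h](R) → 3
  ρ[e/d](ρ[f/h](R)) → 3
  ρ[g/f](ρ[e/d](ρ[f/h](R))) → 3
  T → 4
  (ρ[g/f](ρ[e/d](ρ[f/h](R))) ⋈[g=f] T) → 1

== RESULT ==
g | e | f | b | c
6 | 3 | 6 | 4 | 2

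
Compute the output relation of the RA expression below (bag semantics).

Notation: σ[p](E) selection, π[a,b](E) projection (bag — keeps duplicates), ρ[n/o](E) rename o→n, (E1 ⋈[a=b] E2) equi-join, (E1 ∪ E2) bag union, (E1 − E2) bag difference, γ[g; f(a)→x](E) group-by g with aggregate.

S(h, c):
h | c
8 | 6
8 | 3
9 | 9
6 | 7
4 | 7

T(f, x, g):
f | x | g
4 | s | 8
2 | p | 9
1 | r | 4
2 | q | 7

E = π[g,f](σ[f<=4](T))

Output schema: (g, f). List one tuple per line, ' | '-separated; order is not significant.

Per-node cardinality:
  T → 4
  σ[f<=4](T) → 4
  π[g,f](σ[f<=4](T)) → 4

== RESULT ==
g | f
4 | 1
7 | 2
8 | 4
9 | 2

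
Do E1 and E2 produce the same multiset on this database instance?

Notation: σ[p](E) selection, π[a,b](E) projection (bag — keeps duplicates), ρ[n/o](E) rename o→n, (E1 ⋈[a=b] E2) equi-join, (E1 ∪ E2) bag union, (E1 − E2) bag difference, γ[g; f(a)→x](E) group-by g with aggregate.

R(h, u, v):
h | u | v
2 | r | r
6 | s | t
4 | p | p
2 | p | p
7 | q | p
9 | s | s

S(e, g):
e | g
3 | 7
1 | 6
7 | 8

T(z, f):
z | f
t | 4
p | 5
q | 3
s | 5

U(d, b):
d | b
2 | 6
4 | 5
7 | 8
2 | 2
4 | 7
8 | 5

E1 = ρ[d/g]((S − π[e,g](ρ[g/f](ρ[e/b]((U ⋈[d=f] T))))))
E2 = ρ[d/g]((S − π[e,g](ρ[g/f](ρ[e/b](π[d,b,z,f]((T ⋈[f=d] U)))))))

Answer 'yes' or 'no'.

E1 stepwise |·|:
  S → 3
  U → 6
  T → 4
  (U ⋈[d=f] T) → 2
  ρ[e/b]((U ⋈[d=f] T)) → 2
  ρ[g/f](ρ[e/b]((U ⋈[d=f] T))) → 2
  π[e,g](ρ[g/f](ρ[e/b]((U ⋈[d=f] T)))) → 2
  (S − π[e,g](ρ[g/f](ρ[e/b]((U ⋈[d=f] T))))) → 3
  ρ[d/g]((S − π[e,g](ρ[g/f](ρ[e/b]((U ⋈[d=f] T)))))) → 3
E2 stepwise |·|:
  S → 3
  T → 4
  U → 6
  (T ⋈[f=d] U) → 2
  π[d,b,z,f]((T ⋈[f=d] U)) → 2
  ρ[e/b](π[d,b,z,f]((T ⋈[f=d] U))) → 2
  ρ[g/f](ρ[e/b](π[d,b,z,f]((T ⋈[f=d] U)))) → 2
  π[e,g](ρ[g/f](ρ[e/b](π[d,b,z,f]((T ⋈[f=d] U))))) → 2
  (S − π[e,g](ρ[g/f](ρ[e/b](π[d,b,z,f]((T ⋈[f=d] U)))))) → 3
  ρ[d/g]((S − π[e,g](ρ[g/f](ρ[e/b](π[d,b,z,f]((T ⋈[f=d] U))))))) → 3

E1 and E2 produce the same multiset:
e | d
1 | 6
3 | 7
7 | 8

yes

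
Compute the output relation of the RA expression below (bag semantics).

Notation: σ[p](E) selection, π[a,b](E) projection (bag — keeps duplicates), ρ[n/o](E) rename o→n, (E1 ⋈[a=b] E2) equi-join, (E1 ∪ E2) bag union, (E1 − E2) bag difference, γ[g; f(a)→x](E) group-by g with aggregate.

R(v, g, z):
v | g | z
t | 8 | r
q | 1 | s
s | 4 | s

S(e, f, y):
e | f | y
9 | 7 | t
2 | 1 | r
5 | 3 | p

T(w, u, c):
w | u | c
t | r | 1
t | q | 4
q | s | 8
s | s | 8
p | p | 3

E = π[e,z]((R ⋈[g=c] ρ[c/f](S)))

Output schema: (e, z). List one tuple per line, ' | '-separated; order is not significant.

Subexpression sizes:
  R → 3
  S → 3
  ρ[c/f](S) → 3
  (R ⋈[g=c] ρ[c/f](S)) → 1
  π[e,z]((R ⋈[g=c] ρ[c/f](S))) → 1

== RESULT ==
e | z
2 | s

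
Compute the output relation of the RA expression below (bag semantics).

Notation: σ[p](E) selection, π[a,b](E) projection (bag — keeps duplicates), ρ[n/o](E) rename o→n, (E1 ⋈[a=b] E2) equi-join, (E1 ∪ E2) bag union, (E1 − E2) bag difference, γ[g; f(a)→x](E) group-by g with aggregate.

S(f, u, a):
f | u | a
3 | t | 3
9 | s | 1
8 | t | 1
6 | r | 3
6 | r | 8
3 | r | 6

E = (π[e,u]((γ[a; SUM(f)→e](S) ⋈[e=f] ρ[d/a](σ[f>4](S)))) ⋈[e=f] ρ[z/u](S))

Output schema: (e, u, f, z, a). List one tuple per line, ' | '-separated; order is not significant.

Stepwise |·|:
  S → 6
  γ[a; SUM(f)→e](S) → 4
  S → 6
  σ[f>4](S) → 4
  ρ[d/a](σ[f>4](S)) → 4
  (γ[a; SUM(f)→e](S) ⋈[e=f] ρ[d/a](σ[f>4](S))) → 3
  π[e,u]((γ[a; SUM(f)→e](S) ⋈[e=f] ρ[d/a](σ[f>4](S)))) → 3
  S → 6
  ρ[z/u](S) → 6
  (π[e,u]((γ[a; SUM(f)→e](S) ⋈[e=f] ρ[d/a](σ[f>4](S)))) ⋈[e=f] ρ[z/u](S)) → 5

== RESULT ==
e | u | f | z | a
6 | r | 6 | r | 3
6 | r | 6 | r | 3
6 | r | 6 | r | 8
6 | r | 6 | r | 8
9 | s | 9 | s | 1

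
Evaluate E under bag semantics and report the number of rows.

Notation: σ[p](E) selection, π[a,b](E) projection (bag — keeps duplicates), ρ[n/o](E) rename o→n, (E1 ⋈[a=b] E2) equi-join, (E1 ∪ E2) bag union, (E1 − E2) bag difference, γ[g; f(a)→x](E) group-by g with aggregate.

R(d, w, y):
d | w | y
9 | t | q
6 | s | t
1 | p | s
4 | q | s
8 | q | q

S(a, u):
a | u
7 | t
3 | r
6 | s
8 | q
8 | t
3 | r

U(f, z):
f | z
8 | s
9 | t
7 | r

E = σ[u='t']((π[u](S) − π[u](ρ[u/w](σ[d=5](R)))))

Subexpression sizes:
  S → 6
  π[u](S) → 6
  R → 5
  σ[d=5](R) → 0
  ρ[u/w](σ[d=5](R)) → 0
  π[u](ρ[u/w](σ[d=5](R))) → 0
  (π[u](S) − π[u](ρ[u/w](σ[d=5](R)))) → 6
  σ[u='t']((π[u](S) − π[u](ρ[u/w](σ[d=5](R))))) → 2

|E| = 2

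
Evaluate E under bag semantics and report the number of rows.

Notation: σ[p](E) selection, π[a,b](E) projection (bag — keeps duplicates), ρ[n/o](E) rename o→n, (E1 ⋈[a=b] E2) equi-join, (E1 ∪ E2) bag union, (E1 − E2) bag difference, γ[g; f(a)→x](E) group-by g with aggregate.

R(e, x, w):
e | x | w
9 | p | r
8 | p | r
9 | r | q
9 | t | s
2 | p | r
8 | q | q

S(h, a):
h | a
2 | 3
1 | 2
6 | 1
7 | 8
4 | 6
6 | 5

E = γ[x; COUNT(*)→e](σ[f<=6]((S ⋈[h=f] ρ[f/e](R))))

Subexpression sizes:
  S → 6
  R → 6
  ρ[f/e](R) → 6
  (S ⋈[h=f] ρ[f/e](R)) → 1
  σ[f<=6]((S ⋈[h=f] ρ[f/e](R))) → 1
  γ[x; COUNT(*)→e](σ[f<=6]((S ⋈[h=f] ρ[f/e](R)))) → 1

|E| = 1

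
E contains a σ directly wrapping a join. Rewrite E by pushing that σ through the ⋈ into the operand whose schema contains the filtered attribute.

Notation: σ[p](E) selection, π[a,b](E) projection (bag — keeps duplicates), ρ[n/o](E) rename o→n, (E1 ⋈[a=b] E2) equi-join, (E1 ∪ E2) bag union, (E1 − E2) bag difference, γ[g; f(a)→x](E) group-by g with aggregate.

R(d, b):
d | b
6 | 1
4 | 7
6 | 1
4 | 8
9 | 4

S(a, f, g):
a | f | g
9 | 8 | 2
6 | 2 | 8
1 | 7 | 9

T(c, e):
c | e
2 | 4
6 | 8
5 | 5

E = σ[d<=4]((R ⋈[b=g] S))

σ filters on d, owned by the left side.
E' = (σ[d<=4](R) ⋈[b=g] S)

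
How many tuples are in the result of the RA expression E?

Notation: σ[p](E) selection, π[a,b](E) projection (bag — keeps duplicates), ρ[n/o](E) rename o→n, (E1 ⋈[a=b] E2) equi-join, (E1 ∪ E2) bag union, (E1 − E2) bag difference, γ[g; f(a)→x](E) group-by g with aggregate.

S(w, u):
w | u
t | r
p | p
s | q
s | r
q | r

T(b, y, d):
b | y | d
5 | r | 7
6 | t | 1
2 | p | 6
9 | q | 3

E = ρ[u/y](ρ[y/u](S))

Row counts bottom-up:
  S → 5
  ρ[y/u](S) → 5
  ρ[u/y](ρ[y/u](S)) → 5

|E| = 5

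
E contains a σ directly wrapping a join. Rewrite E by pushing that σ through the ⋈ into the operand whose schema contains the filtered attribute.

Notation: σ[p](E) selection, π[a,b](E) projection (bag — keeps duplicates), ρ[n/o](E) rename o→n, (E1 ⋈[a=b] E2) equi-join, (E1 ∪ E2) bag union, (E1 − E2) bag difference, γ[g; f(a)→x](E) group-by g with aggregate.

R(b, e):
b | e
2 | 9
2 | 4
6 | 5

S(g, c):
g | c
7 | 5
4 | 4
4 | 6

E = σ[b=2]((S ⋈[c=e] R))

σ filters on b, owned by the right side.
E' = (S ⋈[c=e] σ[b=2](R))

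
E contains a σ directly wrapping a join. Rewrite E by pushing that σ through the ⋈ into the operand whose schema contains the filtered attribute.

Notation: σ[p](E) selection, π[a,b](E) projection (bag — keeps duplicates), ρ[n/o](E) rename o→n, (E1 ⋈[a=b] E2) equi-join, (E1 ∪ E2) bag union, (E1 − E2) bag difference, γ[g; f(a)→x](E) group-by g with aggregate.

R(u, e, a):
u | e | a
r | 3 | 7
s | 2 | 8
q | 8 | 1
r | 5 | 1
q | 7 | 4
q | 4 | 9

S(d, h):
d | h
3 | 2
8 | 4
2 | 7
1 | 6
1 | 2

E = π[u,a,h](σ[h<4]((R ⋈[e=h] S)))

σ filters on h, owned by the right side.
E' = π[u,a,h]((R ⋈[e=h] σ[h<4](S)))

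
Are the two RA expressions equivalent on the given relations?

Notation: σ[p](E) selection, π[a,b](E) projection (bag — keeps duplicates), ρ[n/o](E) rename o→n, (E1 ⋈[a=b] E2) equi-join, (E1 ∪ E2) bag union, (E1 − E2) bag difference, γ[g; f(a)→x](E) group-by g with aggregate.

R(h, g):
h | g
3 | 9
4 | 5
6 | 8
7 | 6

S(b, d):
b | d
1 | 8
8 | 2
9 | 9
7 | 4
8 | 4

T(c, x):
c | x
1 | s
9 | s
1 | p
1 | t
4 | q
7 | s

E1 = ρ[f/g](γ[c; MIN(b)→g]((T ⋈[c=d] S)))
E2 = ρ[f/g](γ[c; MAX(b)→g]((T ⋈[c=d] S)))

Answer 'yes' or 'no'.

E1 subexpression sizes:
  T → 6
  S → 5
  (T ⋈[c=d] S) → 3
  γ[c; MIN(b)→g]((T ⋈[c=d] S)) → 2
  ρ[f/g](γ[c; MIN(b)→g]((T ⋈[c=d] S))) → 2
E2 subexpression sizes:
  T → 6
  S → 5
  (T ⋈[c=d] S) → 3
  γ[c; MAX(b)→g]((T ⋈[c=d] S)) → 2
  ρ[f/g](γ[c; MAX(b)→g]((T ⋈[c=d] S))) → 2

E1 result:
c | f
4 | 7
9 | 9
E2 result:
c | f
4 | 8
9 | 9
Witness: (4, 7) appears 1× in E1 but 0× in E2.

no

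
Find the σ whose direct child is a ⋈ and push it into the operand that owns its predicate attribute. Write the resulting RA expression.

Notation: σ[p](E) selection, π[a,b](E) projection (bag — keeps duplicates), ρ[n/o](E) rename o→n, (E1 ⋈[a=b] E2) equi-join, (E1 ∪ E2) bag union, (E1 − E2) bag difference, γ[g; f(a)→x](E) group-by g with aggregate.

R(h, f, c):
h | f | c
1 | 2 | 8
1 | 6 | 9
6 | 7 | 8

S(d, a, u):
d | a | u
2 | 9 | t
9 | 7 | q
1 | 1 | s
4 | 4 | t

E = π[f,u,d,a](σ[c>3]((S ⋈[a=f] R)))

σ filters on c, owned by the right side.
E' = π[f,u,d,a]((S ⋈[a=f] σ[c>3](R)))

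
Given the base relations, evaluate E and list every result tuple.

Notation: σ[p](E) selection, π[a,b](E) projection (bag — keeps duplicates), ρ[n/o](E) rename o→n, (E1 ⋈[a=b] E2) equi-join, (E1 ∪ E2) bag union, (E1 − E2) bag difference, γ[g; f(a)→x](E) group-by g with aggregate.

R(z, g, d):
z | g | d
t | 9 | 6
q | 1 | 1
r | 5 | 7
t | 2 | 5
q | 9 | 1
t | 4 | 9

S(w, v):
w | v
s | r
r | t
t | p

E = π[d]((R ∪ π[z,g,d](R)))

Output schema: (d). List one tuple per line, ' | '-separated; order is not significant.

Row counts bottom-up:
  R → 6
  R → 6
  π[z,g,d](R) → 6
  (R ∪ π[z,g,d](R)) → 12
  π[d]((R ∪ π[z,g,d](R))) → 12

== RESULT ==
d
1
1
1
1
5
5
6
6
7
7
9
9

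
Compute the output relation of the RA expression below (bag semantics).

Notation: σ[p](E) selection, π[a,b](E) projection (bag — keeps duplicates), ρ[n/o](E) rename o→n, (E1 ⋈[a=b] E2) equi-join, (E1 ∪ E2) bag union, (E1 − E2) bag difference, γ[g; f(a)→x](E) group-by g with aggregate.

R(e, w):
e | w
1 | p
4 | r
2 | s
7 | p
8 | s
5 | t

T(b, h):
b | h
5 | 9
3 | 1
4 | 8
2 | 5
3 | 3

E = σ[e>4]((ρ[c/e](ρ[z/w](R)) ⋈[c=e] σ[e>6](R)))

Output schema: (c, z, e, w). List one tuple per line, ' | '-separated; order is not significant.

Per-node cardinality:
  R → 6
  ρ[z/w](R) → 6
  ρ[c/e](ρ[z/w](R)) → 6
  R → 6
  σ[e>6](R) → 2
  (ρ[c/e](ρ[z/w](R)) ⋈[c=e] σ[e>6](R)) → 2
  σ[e>4]((ρ[c/e](ρ[z/w](R)) ⋈[c=e] σ[e>6](R))) → 2

== RESULT ==
c | z | e | w
7 | p | 7 | p
8 | s | 8 | s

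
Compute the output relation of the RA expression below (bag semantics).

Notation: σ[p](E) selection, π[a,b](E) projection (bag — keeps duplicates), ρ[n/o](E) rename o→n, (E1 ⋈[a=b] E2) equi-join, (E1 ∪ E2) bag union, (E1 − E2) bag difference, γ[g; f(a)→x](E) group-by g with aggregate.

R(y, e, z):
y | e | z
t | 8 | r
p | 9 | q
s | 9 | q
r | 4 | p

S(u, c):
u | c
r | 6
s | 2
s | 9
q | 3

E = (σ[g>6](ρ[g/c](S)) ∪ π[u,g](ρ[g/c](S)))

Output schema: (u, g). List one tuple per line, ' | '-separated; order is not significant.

Row counts bottom-up:
  S → 4
  ρ[g/c](S) → 4
  σ[g>6](ρ[g/c](S)) → 1
  S → 4
  ρ[g/c](S) → 4
  π[u,g](ρ[g/c](S)) → 4
  (σ[g>6](ρ[g/c](S)) ∪ π[u,g](ρ[g/c](S))) → 5

== RESULT ==
u | g
q | 3
r | 6
s | 2
s | 9
s | 9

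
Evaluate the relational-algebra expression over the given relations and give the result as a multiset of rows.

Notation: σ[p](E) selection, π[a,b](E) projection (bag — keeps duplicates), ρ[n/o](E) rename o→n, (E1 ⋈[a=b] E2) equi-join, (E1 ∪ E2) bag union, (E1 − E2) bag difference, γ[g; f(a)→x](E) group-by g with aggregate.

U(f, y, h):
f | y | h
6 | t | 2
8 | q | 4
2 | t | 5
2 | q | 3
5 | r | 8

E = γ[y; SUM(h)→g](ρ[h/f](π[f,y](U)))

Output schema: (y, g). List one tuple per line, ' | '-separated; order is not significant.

Stepwise |·|:
  U → 5
  π[f,y](U) → 5
  ρ[h/f](π[f,y](U)) → 5
  γ[y; SUM(h)→g](ρ[h/f](π[f,y](U))) → 3

== RESULT ==
y | g
q | 10
r | 5
t | 8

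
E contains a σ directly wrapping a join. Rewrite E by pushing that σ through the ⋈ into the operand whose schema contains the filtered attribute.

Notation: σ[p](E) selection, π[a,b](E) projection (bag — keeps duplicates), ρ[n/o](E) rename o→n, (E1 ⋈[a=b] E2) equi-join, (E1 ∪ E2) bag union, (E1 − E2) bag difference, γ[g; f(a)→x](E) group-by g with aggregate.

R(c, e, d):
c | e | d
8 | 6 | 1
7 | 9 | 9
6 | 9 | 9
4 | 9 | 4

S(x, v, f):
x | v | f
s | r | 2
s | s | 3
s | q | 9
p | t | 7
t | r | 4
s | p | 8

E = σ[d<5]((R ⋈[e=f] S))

σ filters on d, owned by the left side.
E' = (σ[d<5](R) ⋈[e=f] S)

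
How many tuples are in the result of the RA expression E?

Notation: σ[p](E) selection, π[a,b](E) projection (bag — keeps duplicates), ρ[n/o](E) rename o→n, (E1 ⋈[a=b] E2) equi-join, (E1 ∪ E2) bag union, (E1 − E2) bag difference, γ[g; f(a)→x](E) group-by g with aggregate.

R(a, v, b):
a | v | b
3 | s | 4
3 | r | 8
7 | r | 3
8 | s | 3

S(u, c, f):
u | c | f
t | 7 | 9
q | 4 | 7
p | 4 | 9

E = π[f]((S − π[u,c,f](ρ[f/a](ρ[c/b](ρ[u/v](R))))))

Stepwise |·|:
  S → 3
  R → 4
  ρ[u/v](R) → 4
  ρ[c/b](ρ[u/v](R)) → 4
  ρ[f/a](ρ[c/b](ρ[u/v](R))) → 4
  π[u,c,f](ρ[f/a](ρ[c/b](ρ[u/v](R)))) → 4
  (S − π[u,c,f](ρ[f/a](ρ[c/b](ρ[u/v](R))))) → 3
  π[f]((S − π[u,c,f](ρ[f/a](ρ[c/b](ρ[u/v](R)))))) → 3

|E| = 3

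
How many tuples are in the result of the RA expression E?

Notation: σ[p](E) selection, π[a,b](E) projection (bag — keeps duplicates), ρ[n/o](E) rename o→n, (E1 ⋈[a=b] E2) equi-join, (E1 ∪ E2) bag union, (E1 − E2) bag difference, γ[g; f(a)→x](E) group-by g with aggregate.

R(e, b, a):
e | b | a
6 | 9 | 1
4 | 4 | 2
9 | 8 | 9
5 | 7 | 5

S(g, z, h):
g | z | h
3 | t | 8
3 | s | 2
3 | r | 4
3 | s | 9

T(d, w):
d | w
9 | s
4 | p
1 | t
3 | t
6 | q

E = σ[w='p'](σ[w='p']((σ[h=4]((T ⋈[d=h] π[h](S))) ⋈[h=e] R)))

Row counts bottom-up:
  T → 5
  S → 4
  π[h](S) → 4
  (T ⋈[d=h] π[h](S)) → 2
  σ[h=4]((T ⋈[d=h] π[h](S))) → 1
  R → 4
  (σ[h=4]((T ⋈[d=h] π[h](S))) ⋈[h=e] R) → 1
  σ[w='p']((σ[h=4]((T ⋈[d=h] π[h](S))) ⋈[h=e] R)) → 1
  σ[w='p'](σ[w='p']((σ[h=4]((T ⋈[d=h] π[h](S))) ⋈[h=e] R))) → 1

|E| = 1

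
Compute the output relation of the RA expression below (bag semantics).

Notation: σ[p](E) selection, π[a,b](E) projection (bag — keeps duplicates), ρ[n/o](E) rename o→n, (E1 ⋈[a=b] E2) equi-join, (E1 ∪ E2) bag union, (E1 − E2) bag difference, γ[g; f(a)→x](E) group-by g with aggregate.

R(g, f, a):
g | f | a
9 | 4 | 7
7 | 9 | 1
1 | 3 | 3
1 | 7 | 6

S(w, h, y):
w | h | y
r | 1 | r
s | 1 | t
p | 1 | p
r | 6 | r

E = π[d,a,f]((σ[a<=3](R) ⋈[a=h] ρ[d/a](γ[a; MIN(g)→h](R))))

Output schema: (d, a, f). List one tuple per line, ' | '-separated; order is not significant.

Stepwise |·|:
  R → 4
  σ[a<=3](R) → 2
  R → 4
  γ[a; MIN(g)→h](R) → 4
  ρ[d/a](γ[a; MIN(g)→h](R)) → 4
  (σ[a<=3](R) ⋈[a=h] ρ[d/a](γ[a; MIN(g)→h](R))) → 2
  π[d,a,f]((σ[a<=3](R) ⋈[a=h] ρ[d/a](γ[a; MIN(g)→h](R)))) → 2

== RESULT ==
d | a | f
3 | 1 | 9
6 | 1 | 9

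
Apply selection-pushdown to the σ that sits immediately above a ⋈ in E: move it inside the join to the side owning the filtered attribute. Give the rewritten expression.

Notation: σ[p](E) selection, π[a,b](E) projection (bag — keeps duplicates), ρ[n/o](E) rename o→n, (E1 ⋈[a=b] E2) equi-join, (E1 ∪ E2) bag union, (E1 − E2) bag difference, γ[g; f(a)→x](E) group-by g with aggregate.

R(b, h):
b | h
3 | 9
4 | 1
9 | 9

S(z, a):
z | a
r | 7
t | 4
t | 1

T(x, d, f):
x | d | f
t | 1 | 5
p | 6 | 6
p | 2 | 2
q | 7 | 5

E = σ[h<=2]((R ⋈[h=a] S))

σ filters on h, owned by the left side.
E' = (σ[h<=2](R) ⋈[h=a] S)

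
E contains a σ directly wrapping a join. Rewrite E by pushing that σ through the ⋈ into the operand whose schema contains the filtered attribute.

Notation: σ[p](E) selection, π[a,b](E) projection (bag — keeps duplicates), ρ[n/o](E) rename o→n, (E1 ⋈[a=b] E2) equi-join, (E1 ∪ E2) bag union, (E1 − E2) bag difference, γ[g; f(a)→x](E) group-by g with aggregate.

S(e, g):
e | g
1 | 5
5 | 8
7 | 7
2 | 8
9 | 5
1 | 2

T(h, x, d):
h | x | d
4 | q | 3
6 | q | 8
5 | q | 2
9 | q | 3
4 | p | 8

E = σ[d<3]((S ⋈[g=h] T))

σ filters on d, owned by the right side.
E' = (S ⋈[g=h] σ[d<3](T))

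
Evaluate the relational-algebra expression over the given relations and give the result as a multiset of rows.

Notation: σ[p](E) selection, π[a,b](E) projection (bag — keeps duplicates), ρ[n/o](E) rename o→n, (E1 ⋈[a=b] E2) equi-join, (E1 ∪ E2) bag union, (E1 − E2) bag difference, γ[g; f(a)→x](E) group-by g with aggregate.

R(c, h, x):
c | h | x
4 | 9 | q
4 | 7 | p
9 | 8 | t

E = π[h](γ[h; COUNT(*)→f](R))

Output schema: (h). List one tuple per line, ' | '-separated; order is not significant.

Stepwise |·|:
  R → 3
  γ[h; COUNT(*)→f](R) → 3
  π[h](γ[h; COUNT(*)→f](R)) → 3

== RESULT ==
h
7
8
9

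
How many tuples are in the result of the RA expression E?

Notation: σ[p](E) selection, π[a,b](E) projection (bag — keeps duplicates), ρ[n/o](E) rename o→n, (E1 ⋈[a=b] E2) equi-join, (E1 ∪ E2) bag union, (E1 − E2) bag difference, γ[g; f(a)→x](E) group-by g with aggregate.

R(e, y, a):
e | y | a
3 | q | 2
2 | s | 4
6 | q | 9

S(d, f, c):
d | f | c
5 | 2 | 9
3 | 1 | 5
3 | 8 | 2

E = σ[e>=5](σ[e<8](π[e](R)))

Row counts bottom-up:
  R → 3
  π[e](R) → 3
  σ[e<8](π[e](R)) → 3
  σ[e>=5](σ[e<8](π[e](R))) → 1

|E| = 1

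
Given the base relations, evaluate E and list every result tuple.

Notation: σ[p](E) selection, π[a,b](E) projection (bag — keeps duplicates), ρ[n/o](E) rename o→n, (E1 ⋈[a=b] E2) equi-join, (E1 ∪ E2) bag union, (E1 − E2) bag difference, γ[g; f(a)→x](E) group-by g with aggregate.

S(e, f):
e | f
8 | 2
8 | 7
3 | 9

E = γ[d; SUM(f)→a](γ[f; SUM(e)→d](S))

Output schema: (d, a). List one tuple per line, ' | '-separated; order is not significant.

Stepwise |·|:
  S → 3
  γ[f; SUM(e)→d](S) → 3
  γ[d; SUM(f)→a](γ[f; SUM(e)→d](S)) → 2

== RESULT ==
d | a
3 | 9
8 | 9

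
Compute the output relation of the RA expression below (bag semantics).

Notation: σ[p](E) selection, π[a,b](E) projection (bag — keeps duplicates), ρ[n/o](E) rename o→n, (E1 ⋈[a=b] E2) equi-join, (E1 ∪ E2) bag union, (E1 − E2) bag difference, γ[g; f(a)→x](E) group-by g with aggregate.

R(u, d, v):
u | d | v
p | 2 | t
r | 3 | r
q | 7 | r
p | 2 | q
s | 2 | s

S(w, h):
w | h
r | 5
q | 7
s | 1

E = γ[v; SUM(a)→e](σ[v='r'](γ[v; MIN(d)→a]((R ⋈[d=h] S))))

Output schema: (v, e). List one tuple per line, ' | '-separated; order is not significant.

Subexpression sizes:
  R → 5
  S → 3
  (R ⋈[d=h] S) → 1
  γ[v; MIN(d)→a]((R ⋈[d=h] S)) → 1
  σ[v='r'](γ[v; MIN(d)→a]((R ⋈[d=h] S))) → 1
  γ[v; SUM(a)→e](σ[v='r'](γ[v; MIN(d)→a]((R ⋈[d=h] S)))) → 1

== RESULT ==
v | e
r | 7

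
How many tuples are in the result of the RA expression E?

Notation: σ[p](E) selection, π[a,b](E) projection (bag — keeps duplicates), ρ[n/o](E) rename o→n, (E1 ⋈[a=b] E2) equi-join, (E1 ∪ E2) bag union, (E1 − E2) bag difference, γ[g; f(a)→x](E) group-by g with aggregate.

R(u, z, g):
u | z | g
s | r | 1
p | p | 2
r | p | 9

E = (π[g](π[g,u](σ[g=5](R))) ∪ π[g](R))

Subexpression sizes:
  R → 3
  σ[g=5](R) → 0
  π[g,u](σ[g=5](R)) → 0
  π[g](π[g,u](σ[g=5](R))) → 0
  R → 3
  π[g](R) → 3
  (π[g](π[g,u](σ[g=5](R))) ∪ π[g](R)) → 3

|E| = 3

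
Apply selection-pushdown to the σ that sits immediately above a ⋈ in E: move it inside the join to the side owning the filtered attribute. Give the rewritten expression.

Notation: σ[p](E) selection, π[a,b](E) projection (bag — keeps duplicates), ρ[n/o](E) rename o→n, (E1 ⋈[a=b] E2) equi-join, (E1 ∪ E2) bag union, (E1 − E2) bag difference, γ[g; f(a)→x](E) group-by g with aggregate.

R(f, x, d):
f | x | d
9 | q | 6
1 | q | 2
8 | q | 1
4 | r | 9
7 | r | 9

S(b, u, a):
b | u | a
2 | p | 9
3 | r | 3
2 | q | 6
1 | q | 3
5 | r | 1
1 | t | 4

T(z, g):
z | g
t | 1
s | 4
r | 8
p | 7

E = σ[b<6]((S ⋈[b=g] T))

σ filters on b, owned by the left side.
E' = (σ[b<6](S) ⋈[b=g] T)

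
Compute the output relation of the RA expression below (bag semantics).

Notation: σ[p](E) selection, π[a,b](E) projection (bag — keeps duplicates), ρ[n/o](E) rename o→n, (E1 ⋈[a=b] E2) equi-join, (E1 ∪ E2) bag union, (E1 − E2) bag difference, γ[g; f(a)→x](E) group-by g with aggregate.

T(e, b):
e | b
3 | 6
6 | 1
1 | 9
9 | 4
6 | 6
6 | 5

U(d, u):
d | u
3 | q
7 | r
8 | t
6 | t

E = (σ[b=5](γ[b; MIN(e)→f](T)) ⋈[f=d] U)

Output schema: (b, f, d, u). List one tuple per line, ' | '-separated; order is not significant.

Row counts bottom-up:
  T → 6
  γ[b; MIN(e)→f](T) → 5
  σ[b=5](γ[b; MIN(e)→f](T)) → 1
  U → 4
  (σ[b=5](γ[b; MIN(e)→f](T)) ⋈[f=d] U) → 1

== RESULT ==
b | f | d | u
5 | 6 | 6 | t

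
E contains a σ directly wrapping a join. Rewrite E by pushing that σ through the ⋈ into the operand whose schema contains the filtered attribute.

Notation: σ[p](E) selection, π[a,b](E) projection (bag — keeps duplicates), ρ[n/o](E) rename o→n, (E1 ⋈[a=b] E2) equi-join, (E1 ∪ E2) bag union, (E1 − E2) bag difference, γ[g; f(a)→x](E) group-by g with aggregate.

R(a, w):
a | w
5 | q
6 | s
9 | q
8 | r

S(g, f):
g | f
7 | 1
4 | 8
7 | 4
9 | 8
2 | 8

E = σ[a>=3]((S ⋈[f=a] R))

σ filters on a, owned by the right side.
E' = (S ⋈[f=a] σ[a>=3](R))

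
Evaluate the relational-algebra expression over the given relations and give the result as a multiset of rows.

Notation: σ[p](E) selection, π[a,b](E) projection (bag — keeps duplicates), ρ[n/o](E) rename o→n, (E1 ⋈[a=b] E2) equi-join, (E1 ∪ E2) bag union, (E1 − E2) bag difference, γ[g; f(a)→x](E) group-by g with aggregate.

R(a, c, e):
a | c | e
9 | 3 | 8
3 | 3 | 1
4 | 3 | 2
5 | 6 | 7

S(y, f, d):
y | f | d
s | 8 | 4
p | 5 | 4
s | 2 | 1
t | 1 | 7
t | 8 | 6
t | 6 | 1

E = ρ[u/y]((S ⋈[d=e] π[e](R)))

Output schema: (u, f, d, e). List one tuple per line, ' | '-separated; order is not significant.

Row counts bottom-up:
  S → 6
  R → 4
  π[e](R) → 4
  (S ⋈[d=e] π[e](R)) → 3
  ρ[u/y]((S ⋈[d=e] π[e](R))) → 3

== RESULT ==
u | f | d | e
s | 2 | 1 | 1
t | 1 | 7 | 7
t | 6 | 1 | 1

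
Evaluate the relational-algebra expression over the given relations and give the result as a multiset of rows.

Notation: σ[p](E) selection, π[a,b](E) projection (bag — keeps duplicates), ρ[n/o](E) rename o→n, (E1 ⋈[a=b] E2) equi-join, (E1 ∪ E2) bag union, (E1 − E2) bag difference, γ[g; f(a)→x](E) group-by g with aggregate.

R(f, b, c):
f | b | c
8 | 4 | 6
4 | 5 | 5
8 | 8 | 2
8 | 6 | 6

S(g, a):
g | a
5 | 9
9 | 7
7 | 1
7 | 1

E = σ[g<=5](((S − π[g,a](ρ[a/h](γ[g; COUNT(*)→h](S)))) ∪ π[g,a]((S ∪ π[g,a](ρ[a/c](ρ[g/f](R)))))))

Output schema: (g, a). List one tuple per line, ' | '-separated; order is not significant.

Per-node cardinality:
  S → 4
  S → 4
  γ[g; COUNT(*)→h](S) → 3
  ρ[a/h](γ[g; COUNT(*)→h](S)) → 3
  π[g,a](ρ[a/h](γ[g; COUNT(*)→h](S))) → 3
  (S − π[g,a](ρ[a/h](γ[g; COUNT(*)→h](S)))) → 4
  S → 4
  R → 4
  ρ[g/f](R) → 4
  ρ[a/c](ρ[g/f](R)) → 4
  π[g,a](ρ[a/c](ρ[g/f](R))) → 4
  (S ∪ π[g,a](ρ[a/c](ρ[g/f](R)))) → 8
  π[g,a]((S ∪ π[g,a](ρ[a/c](ρ[g/f](R))))) → 8
  ((S − π[g,a](ρ[a/h](γ[g; COUNT(*)→h](S)))) ∪ π[g,a]((S ∪ π[g,a](ρ[a/c](ρ[g/f](R)))))) → 12
  σ[g<=5](((S − π[g,a](ρ[a/h](γ[g; COUNT(*)→h](S)))) ∪ π[g,a]((S ∪ π[g,a](ρ[a/c](ρ[g/f](R))))))) → 3

== RESULT ==
g | a
4 | 5
5 | 9
5 | 9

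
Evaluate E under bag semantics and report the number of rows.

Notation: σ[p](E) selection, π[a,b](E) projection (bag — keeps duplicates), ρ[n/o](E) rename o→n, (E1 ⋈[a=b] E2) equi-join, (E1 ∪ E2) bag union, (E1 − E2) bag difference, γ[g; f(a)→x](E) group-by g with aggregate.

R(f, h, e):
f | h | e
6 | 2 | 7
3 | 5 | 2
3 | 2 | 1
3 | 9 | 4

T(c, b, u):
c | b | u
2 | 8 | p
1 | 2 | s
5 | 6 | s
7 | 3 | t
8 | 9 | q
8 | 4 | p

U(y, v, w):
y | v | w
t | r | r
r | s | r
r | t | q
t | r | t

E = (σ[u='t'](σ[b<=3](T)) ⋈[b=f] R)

Per-node cardinality:
  T → 6
  σ[b<=3](T) → 2
  σ[u='t'](σ[b<=3](T)) → 1
  R → 4
  (σ[u='t'](σ[b<=3](T)) ⋈[b=f] R) → 3

|E| = 3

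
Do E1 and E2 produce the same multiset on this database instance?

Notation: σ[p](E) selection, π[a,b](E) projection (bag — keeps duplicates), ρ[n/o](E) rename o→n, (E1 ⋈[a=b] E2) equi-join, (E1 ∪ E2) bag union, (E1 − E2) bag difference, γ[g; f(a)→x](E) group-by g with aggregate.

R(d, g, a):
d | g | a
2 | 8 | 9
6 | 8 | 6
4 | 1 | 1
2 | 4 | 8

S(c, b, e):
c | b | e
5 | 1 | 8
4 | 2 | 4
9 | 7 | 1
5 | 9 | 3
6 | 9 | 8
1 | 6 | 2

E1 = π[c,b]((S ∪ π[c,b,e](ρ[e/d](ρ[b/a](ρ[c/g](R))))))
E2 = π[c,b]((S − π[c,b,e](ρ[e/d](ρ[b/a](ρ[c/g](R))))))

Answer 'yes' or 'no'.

E1 subexpression sizes:
  S → 6
  R → 4
  ρ[c/g](R) → 4
  ρ[b/a](ρ[c/g](R)) → 4
  ρ[e/d](ρ[b/a](ρ[c/g](R))) → 4
  π[c,b,e](ρ[e/d](ρ[b/a](ρ[c/g](R)))) → 4
  (S ∪ π[c,b,e](ρ[e/d](ρ[b/a](ρ[c/g](R))))) → 10
  π[c,b]((S ∪ π[c,b,e](ρ[e/d](ρ[b/a](ρ[c/g](R)))))) → 10
E2 subexpression sizes:
  S → 6
  R → 4
  ρ[c/g](R) → 4
  ρ[b/a](ρ[c/g](R)) → 4
  ρ[e/d](ρ[b/a](ρ[c/g](R))) → 4
  π[c,b,e](ρ[e/d](ρ[b/a](ρ[c/g](R)))) → 4
  (S − π[c,b,e](ρ[e/d](ρ[b/a](ρ[c/g](R))))) → 6
  π[c,b]((S − π[c,b,e](ρ[e/d](ρ[b/a](ρ[c/g](R)))))) → 6

E1 result:
c | b
1 | 1
1 | 6
4 | 2
4 | 8
5 | 1
5 | 9
6 | 9
8 | 6
8 | 9
9 | 7
E2 result:
c | b
1 | 6
4 | 2
5 | 1
5 | 9
6 | 9
9 | 7
Witness: (1, 1) appears 1× in E1 but 0× in E2.

no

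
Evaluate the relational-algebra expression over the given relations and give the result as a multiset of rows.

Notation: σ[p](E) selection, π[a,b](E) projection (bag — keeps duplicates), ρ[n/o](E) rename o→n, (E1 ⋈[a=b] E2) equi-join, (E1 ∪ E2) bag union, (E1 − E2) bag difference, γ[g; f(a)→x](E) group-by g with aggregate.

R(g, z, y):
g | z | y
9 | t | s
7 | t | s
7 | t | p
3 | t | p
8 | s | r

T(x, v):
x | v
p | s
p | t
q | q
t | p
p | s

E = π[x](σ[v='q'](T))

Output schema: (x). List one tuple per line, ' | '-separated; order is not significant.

Per-node cardinality:
  T → 5
  σ[v='q'](T) → 1
  π[x](σ[v='q'](T)) → 1

== RESULT ==
x
q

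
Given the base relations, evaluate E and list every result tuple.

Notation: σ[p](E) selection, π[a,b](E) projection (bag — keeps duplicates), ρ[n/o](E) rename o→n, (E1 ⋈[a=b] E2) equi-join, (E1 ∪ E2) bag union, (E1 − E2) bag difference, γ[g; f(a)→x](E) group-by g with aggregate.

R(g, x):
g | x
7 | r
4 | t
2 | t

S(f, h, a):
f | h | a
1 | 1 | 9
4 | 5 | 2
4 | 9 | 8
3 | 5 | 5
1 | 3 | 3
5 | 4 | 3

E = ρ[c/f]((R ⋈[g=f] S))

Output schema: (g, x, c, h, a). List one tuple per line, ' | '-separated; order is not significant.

Per-node cardinality:
  R → 3
  S → 6
  (R ⋈[g=f] S) → 2
  ρ[c/f]((R ⋈[g=f] S)) → 2

== RESULT ==
g | x | c | h | a
4 | t | 4 | 5 | 2
4 | t | 4 | 9 | 8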